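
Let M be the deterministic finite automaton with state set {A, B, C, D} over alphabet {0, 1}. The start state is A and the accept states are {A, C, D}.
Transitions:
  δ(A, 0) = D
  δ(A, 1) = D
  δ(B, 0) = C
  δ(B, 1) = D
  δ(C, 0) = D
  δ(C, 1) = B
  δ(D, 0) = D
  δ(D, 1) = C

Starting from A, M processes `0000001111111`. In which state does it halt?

A --0--> D
D --0--> D
D --0--> D
D --0--> D
D --0--> D
D --0--> D
D --1--> C
C --1--> B
B --1--> D
D --1--> C
C --1--> B
B --1--> D
D --1--> C

C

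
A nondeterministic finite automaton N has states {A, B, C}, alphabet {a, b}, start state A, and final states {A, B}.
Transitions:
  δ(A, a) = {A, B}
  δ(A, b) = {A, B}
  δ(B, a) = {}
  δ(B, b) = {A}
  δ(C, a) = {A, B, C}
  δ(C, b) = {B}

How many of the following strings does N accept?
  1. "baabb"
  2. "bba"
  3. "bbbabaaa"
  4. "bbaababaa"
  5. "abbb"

"baabb": accepted
"bba": accepted
"bbbabaaa": accepted
"bbaababaa": accepted
"abbb": accepted

5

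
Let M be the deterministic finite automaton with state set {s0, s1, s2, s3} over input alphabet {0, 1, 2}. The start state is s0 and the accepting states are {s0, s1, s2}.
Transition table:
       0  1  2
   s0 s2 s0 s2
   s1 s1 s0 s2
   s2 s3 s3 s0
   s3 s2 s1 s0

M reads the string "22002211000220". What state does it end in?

s0 --2--> s2
s2 --2--> s0
s0 --0--> s2
s2 --0--> s3
s3 --2--> s0
s0 --2--> s2
s2 --1--> s3
s3 --1--> s1
s1 --0--> s1
s1 --0--> s1
s1 --0--> s1
s1 --2--> s2
s2 --2--> s0
s0 --0--> s2

s2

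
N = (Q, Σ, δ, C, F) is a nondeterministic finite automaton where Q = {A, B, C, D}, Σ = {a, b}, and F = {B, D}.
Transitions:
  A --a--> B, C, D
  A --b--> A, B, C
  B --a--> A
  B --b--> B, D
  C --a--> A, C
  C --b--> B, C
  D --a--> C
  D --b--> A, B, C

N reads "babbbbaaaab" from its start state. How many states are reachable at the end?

Start: {C}
read b: {B, C}
read a: {A, C}
read b: {A, B, C}
read b: {A, B, C, D}
read b: {A, B, C, D}
read b: {A, B, C, D}
read a: {A, B, C, D}
read a: {A, B, C, D}
read a: {A, B, C, D}
read a: {A, B, C, D}
read b: {A, B, C, D}
Final reachable set {A, B, C, D} has 4 states.

4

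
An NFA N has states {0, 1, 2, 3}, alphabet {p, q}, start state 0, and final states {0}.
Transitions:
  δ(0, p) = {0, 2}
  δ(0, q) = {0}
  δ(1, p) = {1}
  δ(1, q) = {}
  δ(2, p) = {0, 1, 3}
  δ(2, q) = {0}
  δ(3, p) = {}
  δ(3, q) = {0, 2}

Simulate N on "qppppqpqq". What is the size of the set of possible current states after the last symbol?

Start: {0}
read q: {0}
read p: {0, 2}
read p: {0, 1, 2, 3}
read p: {0, 1, 2, 3}
read p: {0, 1, 2, 3}
read q: {0, 2}
read p: {0, 1, 2, 3}
read q: {0, 2}
read q: {0}
Final reachable set {0} has 1 state.

1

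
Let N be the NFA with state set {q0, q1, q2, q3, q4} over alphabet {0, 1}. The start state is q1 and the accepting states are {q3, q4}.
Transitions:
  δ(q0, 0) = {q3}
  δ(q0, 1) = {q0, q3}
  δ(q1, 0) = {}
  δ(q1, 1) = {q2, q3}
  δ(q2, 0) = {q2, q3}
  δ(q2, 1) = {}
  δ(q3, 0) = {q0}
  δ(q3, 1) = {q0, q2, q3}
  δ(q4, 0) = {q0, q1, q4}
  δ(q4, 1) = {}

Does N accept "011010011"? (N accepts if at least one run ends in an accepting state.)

Start: {q1}
read 0: {}
The reachable set is empty and stays empty for the remaining 8 symbols.
Reachable ∩ accepting = {} — empty.

rejected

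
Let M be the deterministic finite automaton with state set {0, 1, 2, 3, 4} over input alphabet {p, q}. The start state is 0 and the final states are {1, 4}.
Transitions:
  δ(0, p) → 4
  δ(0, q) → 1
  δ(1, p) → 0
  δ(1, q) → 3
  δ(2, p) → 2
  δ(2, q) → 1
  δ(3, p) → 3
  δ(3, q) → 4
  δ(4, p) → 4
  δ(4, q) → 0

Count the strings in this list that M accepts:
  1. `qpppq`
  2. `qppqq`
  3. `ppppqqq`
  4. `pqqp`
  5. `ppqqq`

1

`qpppq`: rejected
`qppqq`: accepted
`ppppqqq`: rejected
`pqqp`: rejected
`ppqqq`: rejected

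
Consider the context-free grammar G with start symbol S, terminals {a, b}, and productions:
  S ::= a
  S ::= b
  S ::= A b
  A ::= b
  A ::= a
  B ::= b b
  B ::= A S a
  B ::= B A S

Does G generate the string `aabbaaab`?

no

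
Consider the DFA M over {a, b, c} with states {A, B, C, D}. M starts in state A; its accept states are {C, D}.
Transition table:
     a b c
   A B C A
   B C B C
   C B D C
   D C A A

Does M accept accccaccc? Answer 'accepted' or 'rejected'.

A --a--> B
B --c--> C
C --c--> C
C --c--> C
C --c--> C
C --a--> B
B --c--> C
C --c--> C
C --c--> C
End in state C, which is an accepting state.

accepted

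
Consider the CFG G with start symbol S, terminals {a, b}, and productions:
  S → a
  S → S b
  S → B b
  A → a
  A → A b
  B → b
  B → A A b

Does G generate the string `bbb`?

S ⇒ Sb ⇒ Bbb ⇒ bbb

yes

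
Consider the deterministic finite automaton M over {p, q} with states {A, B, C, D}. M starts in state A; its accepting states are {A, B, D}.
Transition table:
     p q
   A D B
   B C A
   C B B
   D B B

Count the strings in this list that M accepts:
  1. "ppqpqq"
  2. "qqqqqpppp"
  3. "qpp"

3

"ppqpqq": accepted
"qqqqqpppp": accepted
"qpp": accepted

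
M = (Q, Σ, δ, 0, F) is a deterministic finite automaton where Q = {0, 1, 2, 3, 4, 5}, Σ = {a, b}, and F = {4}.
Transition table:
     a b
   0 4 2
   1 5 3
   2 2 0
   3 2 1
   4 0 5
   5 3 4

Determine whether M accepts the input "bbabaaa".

rejected

0 --b--> 2
2 --b--> 0
0 --a--> 4
4 --b--> 5
5 --a--> 3
3 --a--> 2
2 --a--> 2
End in state 2, which is not an accepting state.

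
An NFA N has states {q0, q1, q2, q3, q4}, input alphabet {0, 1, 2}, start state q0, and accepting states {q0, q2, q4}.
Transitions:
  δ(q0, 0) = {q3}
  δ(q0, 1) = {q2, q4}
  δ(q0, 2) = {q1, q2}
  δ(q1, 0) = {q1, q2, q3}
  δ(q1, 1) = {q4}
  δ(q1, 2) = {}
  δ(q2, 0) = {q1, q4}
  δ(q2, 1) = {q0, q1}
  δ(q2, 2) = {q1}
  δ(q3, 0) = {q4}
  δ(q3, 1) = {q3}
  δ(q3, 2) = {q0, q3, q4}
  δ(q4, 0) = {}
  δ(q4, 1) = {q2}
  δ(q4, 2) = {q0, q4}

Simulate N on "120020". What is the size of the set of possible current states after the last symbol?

4

Start: {q0}
read 1: {q2, q4}
read 2: {q0, q1, q4}
read 0: {q1, q2, q3}
read 0: {q1, q2, q3, q4}
read 2: {q0, q1, q3, q4}
read 0: {q1, q2, q3, q4}
Final reachable set {q1, q2, q3, q4} has 4 states.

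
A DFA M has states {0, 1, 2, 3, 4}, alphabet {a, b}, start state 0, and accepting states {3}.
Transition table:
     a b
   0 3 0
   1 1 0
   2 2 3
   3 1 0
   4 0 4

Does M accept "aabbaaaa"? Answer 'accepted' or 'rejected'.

rejected

0 --a--> 3
3 --a--> 1
1 --b--> 0
0 --b--> 0
0 --a--> 3
3 --a--> 1
1 --a--> 1
1 --a--> 1
End in state 1, which is not an accepting state.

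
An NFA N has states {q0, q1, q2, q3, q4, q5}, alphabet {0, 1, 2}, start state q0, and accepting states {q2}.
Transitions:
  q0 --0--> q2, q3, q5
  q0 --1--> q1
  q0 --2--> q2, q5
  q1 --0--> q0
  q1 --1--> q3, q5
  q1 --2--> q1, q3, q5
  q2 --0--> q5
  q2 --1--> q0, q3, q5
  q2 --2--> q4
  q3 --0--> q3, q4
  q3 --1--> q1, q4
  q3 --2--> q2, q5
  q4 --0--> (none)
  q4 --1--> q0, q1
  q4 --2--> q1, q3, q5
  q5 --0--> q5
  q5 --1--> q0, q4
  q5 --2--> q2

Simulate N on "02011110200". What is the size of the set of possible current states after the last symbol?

4

Start: {q0}
read 0: {q2, q3, q5}
read 2: {q2, q4, q5}
read 0: {q5}
read 1: {q0, q4}
read 1: {q0, q1}
read 1: {q1, q3, q5}
read 1: {q0, q1, q3, q4, q5}
read 0: {q0, q2, q3, q4, q5}
read 2: {q1, q2, q3, q4, q5}
read 0: {q0, q3, q4, q5}
read 0: {q2, q3, q4, q5}
Final reachable set {q2, q3, q4, q5} has 4 states.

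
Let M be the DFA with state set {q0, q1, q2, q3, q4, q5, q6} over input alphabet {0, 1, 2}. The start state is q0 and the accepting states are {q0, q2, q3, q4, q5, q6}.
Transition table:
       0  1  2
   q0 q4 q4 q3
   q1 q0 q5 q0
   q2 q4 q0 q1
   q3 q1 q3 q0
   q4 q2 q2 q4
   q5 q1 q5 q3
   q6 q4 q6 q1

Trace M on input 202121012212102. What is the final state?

q4

q0 --2--> q3
q3 --0--> q1
q1 --2--> q0
q0 --1--> q4
q4 --2--> q4
q4 --1--> q2
q2 --0--> q4
q4 --1--> q2
q2 --2--> q1
q1 --2--> q0
q0 --1--> q4
q4 --2--> q4
q4 --1--> q2
q2 --0--> q4
q4 --2--> q4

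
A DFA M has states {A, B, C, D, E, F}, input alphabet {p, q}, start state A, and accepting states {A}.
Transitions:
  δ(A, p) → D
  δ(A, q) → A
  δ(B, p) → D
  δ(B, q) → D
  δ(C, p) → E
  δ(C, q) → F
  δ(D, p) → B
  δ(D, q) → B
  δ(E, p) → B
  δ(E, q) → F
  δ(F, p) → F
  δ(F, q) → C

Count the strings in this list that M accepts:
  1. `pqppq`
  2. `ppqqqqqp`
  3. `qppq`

0

`pqppq`: rejected
`ppqqqqqp`: rejected
`qppq`: rejected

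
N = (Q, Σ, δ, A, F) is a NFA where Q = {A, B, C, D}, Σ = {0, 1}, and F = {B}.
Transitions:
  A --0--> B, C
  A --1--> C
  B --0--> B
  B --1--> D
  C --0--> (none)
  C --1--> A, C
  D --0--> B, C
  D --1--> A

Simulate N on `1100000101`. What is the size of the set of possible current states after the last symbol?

3

Start: {A}
read 1: {C}
read 1: {A, C}
read 0: {B, C}
read 0: {B}
read 0: {B}
read 0: {B}
read 0: {B}
read 1: {D}
read 0: {B, C}
read 1: {A, C, D}
Final reachable set {A, C, D} has 3 states.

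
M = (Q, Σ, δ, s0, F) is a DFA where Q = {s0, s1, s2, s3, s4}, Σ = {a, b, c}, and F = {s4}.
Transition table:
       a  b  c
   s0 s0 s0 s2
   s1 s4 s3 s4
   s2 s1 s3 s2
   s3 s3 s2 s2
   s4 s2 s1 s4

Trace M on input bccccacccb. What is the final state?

s0 --b--> s0
s0 --c--> s2
s2 --c--> s2
s2 --c--> s2
s2 --c--> s2
s2 --a--> s1
s1 --c--> s4
s4 --c--> s4
s4 --c--> s4
s4 --b--> s1

s1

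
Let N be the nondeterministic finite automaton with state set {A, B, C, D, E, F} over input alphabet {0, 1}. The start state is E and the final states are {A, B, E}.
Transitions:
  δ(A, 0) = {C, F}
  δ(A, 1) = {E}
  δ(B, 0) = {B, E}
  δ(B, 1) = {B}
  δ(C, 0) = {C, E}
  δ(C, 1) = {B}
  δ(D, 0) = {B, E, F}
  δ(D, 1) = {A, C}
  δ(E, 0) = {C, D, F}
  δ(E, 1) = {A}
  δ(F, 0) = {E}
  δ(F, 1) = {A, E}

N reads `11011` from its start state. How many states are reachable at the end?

Start: {E}
read 1: {A}
read 1: {E}
read 0: {C, D, F}
read 1: {A, B, C, E}
read 1: {A, B, E}
Final reachable set {A, B, E} has 3 states.

3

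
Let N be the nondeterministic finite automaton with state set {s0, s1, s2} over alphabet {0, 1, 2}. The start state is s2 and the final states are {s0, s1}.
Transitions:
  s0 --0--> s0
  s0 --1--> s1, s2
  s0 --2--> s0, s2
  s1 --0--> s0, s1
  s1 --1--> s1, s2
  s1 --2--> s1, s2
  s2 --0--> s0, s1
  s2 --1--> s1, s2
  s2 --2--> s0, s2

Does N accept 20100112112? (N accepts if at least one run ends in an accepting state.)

Start: {s2}
read 2: {s0, s2}
read 0: {s0, s1}
read 1: {s1, s2}
read 0: {s0, s1}
read 0: {s0, s1}
read 1: {s1, s2}
read 1: {s1, s2}
read 2: {s0, s1, s2}
read 1: {s1, s2}
read 1: {s1, s2}
read 2: {s0, s1, s2}
Reachable ∩ accepting = {s0, s1} — nonempty.

accepted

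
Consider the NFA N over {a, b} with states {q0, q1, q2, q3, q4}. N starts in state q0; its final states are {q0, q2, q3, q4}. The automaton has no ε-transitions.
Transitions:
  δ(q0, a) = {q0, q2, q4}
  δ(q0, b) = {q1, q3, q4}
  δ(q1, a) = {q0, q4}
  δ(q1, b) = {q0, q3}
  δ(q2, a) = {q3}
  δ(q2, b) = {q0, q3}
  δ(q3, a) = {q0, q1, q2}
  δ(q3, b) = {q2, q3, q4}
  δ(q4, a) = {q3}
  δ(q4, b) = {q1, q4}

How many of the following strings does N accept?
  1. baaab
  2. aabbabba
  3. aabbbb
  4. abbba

baaab: accepted
aabbabba: accepted
aabbbb: accepted
abbba: accepted

4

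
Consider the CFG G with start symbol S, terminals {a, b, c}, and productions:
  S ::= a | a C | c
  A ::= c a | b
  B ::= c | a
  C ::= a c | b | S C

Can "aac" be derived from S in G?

yes

S ⇒ aC ⇒ aac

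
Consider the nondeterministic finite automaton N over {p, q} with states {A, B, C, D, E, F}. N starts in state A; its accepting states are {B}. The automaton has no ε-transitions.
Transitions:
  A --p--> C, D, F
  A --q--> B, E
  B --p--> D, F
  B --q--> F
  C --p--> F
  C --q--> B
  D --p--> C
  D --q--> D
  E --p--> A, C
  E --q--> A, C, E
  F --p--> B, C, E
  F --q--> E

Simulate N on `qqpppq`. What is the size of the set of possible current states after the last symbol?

6

Start: {A}
read q: {B, E}
read q: {A, C, E, F}
read p: {A, B, C, D, E, F}
read p: {A, B, C, D, E, F}
read p: {A, B, C, D, E, F}
read q: {A, B, C, D, E, F}
Final reachable set {A, B, C, D, E, F} has 6 states.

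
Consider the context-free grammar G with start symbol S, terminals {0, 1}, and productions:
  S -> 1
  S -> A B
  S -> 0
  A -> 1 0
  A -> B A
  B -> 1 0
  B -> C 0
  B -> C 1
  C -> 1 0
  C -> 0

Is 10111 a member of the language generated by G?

no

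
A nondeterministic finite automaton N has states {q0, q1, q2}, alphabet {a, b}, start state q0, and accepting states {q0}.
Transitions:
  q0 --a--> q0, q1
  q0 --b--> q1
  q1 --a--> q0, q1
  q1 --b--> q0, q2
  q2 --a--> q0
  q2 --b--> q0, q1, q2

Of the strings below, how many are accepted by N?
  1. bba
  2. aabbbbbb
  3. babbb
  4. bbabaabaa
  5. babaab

5

bba: accepted
aabbbbbb: accepted
babbb: accepted
bbabaabaa: accepted
babaab: accepted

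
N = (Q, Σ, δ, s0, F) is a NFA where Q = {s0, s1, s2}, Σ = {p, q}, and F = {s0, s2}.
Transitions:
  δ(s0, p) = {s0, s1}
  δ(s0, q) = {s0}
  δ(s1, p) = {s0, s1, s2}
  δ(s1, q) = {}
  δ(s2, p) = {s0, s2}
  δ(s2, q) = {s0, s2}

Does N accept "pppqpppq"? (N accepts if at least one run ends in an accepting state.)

accepted

Start: {s0}
read p: {s0, s1}
read p: {s0, s1, s2}
read p: {s0, s1, s2}
read q: {s0, s2}
read p: {s0, s1, s2}
read p: {s0, s1, s2}
read p: {s0, s1, s2}
read q: {s0, s2}
Reachable ∩ accepting = {s0, s2} — nonempty.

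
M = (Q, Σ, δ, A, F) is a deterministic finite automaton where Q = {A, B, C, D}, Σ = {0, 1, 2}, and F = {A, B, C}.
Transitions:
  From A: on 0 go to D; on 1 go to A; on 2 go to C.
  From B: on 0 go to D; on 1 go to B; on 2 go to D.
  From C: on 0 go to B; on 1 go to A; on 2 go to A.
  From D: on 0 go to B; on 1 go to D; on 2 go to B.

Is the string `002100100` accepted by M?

A --0--> D
D --0--> B
B --2--> D
D --1--> D
D --0--> B
B --0--> D
D --1--> D
D --0--> B
B --0--> D
End in state D, which is not an accepting state.

rejected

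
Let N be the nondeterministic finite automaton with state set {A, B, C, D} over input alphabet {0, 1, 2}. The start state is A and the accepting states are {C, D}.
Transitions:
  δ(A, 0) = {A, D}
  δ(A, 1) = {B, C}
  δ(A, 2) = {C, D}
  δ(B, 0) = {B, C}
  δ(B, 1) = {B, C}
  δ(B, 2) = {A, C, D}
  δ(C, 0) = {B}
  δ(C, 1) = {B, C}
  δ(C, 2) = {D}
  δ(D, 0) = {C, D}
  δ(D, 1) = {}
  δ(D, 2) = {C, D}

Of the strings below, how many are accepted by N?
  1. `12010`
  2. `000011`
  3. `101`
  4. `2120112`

`12010`: accepted
`000011`: accepted
`101`: accepted
`2120112`: accepted

4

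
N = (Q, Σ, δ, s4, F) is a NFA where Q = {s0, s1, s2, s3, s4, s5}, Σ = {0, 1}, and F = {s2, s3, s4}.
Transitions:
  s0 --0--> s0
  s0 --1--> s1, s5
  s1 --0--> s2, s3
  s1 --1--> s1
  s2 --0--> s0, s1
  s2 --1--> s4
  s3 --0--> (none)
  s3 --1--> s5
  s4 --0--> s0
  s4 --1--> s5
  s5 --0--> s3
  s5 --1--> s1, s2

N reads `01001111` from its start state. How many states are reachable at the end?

Start: {s4}
read 0: {s0}
read 1: {s1, s5}
read 0: {s2, s3}
read 0: {s0, s1}
read 1: {s1, s5}
read 1: {s1, s2}
read 1: {s1, s4}
read 1: {s1, s5}
Final reachable set {s1, s5} has 2 states.

2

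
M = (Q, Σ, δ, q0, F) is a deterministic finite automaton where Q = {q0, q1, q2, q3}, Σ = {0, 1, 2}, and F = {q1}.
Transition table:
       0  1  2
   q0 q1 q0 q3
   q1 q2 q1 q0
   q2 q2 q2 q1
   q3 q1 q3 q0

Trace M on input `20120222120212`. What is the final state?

q0 --2--> q3
q3 --0--> q1
q1 --1--> q1
q1 --2--> q0
q0 --0--> q1
q1 --2--> q0
q0 --2--> q3
q3 --2--> q0
q0 --1--> q0
q0 --2--> q3
q3 --0--> q1
q1 --2--> q0
q0 --1--> q0
q0 --2--> q3

q3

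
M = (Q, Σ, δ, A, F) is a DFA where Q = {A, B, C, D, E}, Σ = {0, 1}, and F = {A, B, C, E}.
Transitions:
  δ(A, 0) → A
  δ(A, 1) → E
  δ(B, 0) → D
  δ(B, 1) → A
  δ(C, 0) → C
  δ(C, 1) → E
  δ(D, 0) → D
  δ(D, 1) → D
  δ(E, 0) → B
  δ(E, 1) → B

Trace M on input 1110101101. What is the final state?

A

A --1--> E
E --1--> B
B --1--> A
A --0--> A
A --1--> E
E --0--> B
B --1--> A
A --1--> E
E --0--> B
B --1--> A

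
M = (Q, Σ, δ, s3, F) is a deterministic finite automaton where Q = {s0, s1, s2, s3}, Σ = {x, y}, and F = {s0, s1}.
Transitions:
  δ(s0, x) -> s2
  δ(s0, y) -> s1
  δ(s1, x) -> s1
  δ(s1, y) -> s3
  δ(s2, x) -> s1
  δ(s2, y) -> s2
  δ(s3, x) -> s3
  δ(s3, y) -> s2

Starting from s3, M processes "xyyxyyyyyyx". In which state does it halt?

s1

s3 --x--> s3
s3 --y--> s2
s2 --y--> s2
s2 --x--> s1
s1 --y--> s3
s3 --y--> s2
s2 --y--> s2
s2 --y--> s2
s2 --y--> s2
s2 --y--> s2
s2 --x--> s1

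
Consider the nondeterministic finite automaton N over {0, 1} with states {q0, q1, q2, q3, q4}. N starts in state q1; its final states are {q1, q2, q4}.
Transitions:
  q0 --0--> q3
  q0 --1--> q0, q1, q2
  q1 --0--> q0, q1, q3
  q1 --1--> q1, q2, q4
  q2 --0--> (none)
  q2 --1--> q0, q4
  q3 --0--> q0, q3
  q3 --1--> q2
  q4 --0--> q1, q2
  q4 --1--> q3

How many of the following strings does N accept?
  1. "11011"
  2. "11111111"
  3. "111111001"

"11011": accepted
"11111111": accepted
"111111001": accepted

3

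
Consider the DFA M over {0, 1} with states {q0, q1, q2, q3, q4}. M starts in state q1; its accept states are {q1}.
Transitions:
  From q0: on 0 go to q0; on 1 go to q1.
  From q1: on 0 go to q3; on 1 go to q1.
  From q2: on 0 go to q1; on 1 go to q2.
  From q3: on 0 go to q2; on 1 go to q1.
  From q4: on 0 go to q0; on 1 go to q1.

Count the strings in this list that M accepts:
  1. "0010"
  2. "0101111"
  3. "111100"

2

"0010": accepted
"0101111": accepted
"111100": rejected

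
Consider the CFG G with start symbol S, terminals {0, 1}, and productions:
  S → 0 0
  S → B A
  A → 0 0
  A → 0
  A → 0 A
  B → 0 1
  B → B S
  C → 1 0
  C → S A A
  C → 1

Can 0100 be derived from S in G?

S ⇒ BA ⇒ 01A ⇒ 0100

yes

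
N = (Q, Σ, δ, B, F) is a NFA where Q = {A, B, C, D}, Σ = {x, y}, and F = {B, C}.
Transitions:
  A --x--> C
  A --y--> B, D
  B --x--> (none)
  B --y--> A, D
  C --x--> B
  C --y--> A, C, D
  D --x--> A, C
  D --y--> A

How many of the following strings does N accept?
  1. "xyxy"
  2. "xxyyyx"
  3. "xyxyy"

0

"xyxy": rejected
"xxyyyx": rejected
"xyxyy": rejected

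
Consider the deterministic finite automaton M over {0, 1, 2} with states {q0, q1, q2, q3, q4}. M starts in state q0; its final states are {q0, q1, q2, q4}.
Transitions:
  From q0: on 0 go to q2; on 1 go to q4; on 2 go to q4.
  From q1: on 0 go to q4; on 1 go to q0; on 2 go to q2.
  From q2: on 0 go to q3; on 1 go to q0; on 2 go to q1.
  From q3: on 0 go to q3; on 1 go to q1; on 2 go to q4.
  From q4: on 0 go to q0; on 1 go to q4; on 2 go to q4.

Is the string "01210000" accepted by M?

q0 --0--> q2
q2 --1--> q0
q0 --2--> q4
q4 --1--> q4
q4 --0--> q0
q0 --0--> q2
q2 --0--> q3
q3 --0--> q3
End in state q3, which is not an accepting state.

rejected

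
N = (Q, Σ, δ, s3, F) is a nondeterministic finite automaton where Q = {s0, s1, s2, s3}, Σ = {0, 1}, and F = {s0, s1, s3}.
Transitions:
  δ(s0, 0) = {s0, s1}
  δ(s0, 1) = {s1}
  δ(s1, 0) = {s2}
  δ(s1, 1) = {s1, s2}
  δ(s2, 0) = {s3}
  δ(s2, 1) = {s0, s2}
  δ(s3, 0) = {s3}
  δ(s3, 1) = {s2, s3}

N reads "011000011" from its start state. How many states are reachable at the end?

Start: {s3}
read 0: {s3}
read 1: {s2, s3}
read 1: {s0, s2, s3}
read 0: {s0, s1, s3}
read 0: {s0, s1, s2, s3}
read 0: {s0, s1, s2, s3}
read 0: {s0, s1, s2, s3}
read 1: {s0, s1, s2, s3}
read 1: {s0, s1, s2, s3}
Final reachable set {s0, s1, s2, s3} has 4 states.

4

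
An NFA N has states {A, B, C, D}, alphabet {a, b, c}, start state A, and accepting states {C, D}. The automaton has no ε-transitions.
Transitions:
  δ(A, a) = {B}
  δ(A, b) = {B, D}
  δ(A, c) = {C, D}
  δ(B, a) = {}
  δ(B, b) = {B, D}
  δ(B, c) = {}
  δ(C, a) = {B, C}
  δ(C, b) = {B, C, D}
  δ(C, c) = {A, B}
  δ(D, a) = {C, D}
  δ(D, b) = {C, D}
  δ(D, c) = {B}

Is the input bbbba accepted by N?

accepted

Start: {A}
read b: {B, D}
read b: {B, C, D}
read b: {B, C, D}
read b: {B, C, D}
read a: {B, C, D}
Reachable ∩ accepting = {C, D} — nonempty.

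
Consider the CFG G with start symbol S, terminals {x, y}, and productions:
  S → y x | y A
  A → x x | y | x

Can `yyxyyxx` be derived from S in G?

no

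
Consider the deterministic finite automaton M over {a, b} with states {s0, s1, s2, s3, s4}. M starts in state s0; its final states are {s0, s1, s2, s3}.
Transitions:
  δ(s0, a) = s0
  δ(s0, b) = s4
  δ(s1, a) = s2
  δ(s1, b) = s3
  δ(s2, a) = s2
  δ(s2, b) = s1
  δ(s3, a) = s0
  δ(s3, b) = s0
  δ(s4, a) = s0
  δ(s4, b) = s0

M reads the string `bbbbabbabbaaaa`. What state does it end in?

s0 --b--> s4
s4 --b--> s0
s0 --b--> s4
s4 --b--> s0
s0 --a--> s0
s0 --b--> s4
s4 --b--> s0
s0 --a--> s0
s0 --b--> s4
s4 --b--> s0
s0 --a--> s0
s0 --a--> s0
s0 --a--> s0
s0 --a--> s0

s0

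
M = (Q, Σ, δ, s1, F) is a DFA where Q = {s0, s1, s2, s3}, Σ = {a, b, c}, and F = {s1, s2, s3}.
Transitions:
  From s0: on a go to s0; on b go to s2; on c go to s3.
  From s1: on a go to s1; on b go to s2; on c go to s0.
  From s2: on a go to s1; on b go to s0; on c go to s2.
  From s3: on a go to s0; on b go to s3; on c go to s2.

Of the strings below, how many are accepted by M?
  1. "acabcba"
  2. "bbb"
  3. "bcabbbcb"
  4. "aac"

1

"acabcba": rejected
"bbb": accepted
"bcabbbcb": rejected
"aac": rejected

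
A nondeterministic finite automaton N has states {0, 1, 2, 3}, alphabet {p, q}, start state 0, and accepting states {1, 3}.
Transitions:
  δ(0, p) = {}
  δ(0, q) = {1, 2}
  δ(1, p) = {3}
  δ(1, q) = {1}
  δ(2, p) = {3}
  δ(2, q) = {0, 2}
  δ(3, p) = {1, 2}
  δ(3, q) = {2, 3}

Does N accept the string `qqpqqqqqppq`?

accepted

Start: {0}
read q: {1, 2}
read q: {0, 1, 2}
read p: {3}
read q: {2, 3}
read q: {0, 2, 3}
read q: {0, 1, 2, 3}
read q: {0, 1, 2, 3}
read q: {0, 1, 2, 3}
read p: {1, 2, 3}
read p: {1, 2, 3}
read q: {0, 1, 2, 3}
Reachable ∩ accepting = {1, 3} — nonempty.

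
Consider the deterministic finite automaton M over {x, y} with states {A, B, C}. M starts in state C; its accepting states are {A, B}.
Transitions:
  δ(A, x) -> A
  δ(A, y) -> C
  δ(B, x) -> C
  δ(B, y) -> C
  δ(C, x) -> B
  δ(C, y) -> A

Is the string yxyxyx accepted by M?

accepted

C --y--> A
A --x--> A
A --y--> C
C --x--> B
B --y--> C
C --x--> B
End in state B, which is an accepting state.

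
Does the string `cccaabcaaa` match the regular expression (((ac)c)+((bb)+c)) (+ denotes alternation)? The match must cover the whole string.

Neither ((ac)c) nor ((bb)+c) matches cccaabcaaa.

no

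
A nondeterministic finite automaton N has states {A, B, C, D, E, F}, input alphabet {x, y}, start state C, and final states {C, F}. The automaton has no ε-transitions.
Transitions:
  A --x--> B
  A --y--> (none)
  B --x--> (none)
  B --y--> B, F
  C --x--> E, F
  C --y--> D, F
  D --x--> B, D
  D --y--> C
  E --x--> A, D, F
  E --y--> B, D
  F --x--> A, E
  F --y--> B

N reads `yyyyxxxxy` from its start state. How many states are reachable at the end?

Start: {C}
read y: {D, F}
read y: {B, C}
read y: {B, D, F}
read y: {B, C, F}
read x: {A, E, F}
read x: {A, B, D, E, F}
read x: {A, B, D, E, F}
read x: {A, B, D, E, F}
read y: {B, C, D, F}
Final reachable set {B, C, D, F} has 4 states.

4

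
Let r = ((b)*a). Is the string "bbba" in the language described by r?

Split as bbb·a: (b)* matches bbb and a matches a.

yes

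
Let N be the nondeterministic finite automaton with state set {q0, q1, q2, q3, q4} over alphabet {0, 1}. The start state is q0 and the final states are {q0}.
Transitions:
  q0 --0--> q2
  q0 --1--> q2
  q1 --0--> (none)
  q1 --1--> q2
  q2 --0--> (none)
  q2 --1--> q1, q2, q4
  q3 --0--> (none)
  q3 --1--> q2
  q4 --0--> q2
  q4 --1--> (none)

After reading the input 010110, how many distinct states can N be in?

1

Start: {q0}
read 0: {q2}
read 1: {q1, q2, q4}
read 0: {q2}
read 1: {q1, q2, q4}
read 1: {q1, q2, q4}
read 0: {q2}
Final reachable set {q2} has 1 state.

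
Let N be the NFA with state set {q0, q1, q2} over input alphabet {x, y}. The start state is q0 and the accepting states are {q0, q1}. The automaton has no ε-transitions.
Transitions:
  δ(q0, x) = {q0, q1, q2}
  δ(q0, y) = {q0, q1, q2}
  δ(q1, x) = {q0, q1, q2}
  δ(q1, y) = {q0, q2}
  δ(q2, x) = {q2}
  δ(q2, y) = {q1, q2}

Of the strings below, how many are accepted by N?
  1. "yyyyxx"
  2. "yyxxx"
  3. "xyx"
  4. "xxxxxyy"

4

"yyyyxx": accepted
"yyxxx": accepted
"xyx": accepted
"xxxxxyy": accepted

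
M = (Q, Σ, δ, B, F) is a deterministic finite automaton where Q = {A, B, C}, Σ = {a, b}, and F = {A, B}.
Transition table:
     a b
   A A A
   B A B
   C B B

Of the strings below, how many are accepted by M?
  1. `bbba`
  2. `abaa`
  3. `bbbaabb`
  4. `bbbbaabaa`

4

`bbba`: accepted
`abaa`: accepted
`bbbaabb`: accepted
`bbbbaabaa`: accepted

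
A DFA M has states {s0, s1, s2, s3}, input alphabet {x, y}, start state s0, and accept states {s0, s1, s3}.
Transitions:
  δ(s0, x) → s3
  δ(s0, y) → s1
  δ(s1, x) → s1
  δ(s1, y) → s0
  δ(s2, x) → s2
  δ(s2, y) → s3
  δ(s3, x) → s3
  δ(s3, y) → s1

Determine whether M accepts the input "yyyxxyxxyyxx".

s0 --y--> s1
s1 --y--> s0
s0 --y--> s1
s1 --x--> s1
s1 --x--> s1
s1 --y--> s0
s0 --x--> s3
s3 --x--> s3
s3 --y--> s1
s1 --y--> s0
s0 --x--> s3
s3 --x--> s3
End in state s3, which is an accepting state.

accepted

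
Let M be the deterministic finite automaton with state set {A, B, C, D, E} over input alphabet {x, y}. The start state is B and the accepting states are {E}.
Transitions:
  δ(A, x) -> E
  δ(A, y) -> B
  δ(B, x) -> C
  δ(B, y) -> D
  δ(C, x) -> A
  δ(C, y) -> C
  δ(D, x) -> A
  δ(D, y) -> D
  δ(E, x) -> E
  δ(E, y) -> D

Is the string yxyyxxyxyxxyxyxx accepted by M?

B --y--> D
D --x--> A
A --y--> B
B --y--> D
D --x--> A
A --x--> E
E --y--> D
D --x--> A
A --y--> B
B --x--> C
C --x--> A
A --y--> B
B --x--> C
C --y--> C
C --x--> A
A --x--> E
End in state E, which is an accepting state.

accepted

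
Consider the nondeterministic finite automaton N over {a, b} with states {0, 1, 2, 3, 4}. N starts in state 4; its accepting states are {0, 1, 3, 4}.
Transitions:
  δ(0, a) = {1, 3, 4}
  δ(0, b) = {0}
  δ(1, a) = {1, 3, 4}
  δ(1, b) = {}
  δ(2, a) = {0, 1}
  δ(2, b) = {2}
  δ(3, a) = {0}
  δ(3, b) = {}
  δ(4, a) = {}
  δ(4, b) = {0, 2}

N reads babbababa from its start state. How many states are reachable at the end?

4

Start: {4}
read b: {0, 2}
read a: {0, 1, 3, 4}
read b: {0, 2}
read b: {0, 2}
read a: {0, 1, 3, 4}
read b: {0, 2}
read a: {0, 1, 3, 4}
read b: {0, 2}
read a: {0, 1, 3, 4}
Final reachable set {0, 1, 3, 4} has 4 states.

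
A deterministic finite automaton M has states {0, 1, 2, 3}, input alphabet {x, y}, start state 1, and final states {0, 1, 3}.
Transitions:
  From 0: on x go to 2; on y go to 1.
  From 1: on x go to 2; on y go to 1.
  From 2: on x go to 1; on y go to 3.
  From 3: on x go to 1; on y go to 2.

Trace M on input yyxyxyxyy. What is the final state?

2

1 --y--> 1
1 --y--> 1
1 --x--> 2
2 --y--> 3
3 --x--> 1
1 --y--> 1
1 --x--> 2
2 --y--> 3
3 --y--> 2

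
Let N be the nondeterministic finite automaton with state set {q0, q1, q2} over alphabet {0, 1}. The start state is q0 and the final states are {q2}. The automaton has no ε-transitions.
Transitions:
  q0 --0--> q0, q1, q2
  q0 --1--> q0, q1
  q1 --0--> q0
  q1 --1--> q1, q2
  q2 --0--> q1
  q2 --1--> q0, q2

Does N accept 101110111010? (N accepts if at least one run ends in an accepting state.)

Start: {q0}
read 1: {q0, q1}
read 0: {q0, q1, q2}
read 1: {q0, q1, q2}
read 1: {q0, q1, q2}
read 1: {q0, q1, q2}
read 0: {q0, q1, q2}
read 1: {q0, q1, q2}
read 1: {q0, q1, q2}
read 1: {q0, q1, q2}
read 0: {q0, q1, q2}
read 1: {q0, q1, q2}
read 0: {q0, q1, q2}
Reachable ∩ accepting = {q2} — nonempty.

accepted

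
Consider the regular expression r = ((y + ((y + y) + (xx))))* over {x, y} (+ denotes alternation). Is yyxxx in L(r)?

no

yyxxx cannot be split into zero or more pieces each matching (y+((y+y)+(xx))).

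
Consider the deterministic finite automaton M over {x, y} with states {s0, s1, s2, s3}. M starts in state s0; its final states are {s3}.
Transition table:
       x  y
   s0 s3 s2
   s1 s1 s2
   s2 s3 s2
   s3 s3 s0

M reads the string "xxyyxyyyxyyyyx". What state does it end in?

s3

s0 --x--> s3
s3 --x--> s3
s3 --y--> s0
s0 --y--> s2
s2 --x--> s3
s3 --y--> s0
s0 --y--> s2
s2 --y--> s2
s2 --x--> s3
s3 --y--> s0
s0 --y--> s2
s2 --y--> s2
s2 --y--> s2
s2 --x--> s3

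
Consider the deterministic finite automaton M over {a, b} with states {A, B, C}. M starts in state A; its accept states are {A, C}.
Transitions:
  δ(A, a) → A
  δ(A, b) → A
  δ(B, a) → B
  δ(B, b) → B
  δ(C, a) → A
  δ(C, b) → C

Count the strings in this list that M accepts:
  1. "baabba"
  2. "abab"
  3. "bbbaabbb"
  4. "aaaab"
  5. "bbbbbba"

"baabba": accepted
"abab": accepted
"bbbaabbb": accepted
"aaaab": accepted
"bbbbbba": accepted

5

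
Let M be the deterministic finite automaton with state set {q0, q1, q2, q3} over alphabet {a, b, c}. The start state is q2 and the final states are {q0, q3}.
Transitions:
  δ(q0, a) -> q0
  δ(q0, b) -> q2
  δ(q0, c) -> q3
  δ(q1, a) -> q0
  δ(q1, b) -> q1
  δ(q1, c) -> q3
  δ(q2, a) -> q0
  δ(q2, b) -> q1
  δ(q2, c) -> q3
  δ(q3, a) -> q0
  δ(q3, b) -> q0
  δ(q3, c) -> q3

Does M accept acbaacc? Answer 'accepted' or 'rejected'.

q2 --a--> q0
q0 --c--> q3
q3 --b--> q0
q0 --a--> q0
q0 --a--> q0
q0 --c--> q3
q3 --c--> q3
End in state q3, which is an accepting state.

accepted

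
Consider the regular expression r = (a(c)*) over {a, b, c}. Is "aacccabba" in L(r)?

No split of aacccabba into u·v has a matching u and (c)* matching v.

no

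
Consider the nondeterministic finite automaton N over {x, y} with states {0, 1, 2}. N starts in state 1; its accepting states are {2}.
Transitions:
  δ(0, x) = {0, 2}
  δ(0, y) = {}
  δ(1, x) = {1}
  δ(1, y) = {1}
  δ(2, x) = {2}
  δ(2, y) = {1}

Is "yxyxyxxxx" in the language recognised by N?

rejected

Start: {1}
read y: {1}
read x: {1}
read y: {1}
read x: {1}
read y: {1}
read x: {1}
read x: {1}
read x: {1}
read x: {1}
Reachable ∩ accepting = {} — empty.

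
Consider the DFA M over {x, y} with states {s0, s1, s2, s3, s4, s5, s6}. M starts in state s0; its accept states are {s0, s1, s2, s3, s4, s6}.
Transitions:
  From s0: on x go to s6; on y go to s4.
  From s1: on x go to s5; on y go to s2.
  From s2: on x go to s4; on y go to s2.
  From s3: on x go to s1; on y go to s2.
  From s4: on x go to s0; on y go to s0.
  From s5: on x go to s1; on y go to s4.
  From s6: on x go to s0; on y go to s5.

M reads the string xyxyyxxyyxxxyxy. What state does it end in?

s2

s0 --x--> s6
s6 --y--> s5
s5 --x--> s1
s1 --y--> s2
s2 --y--> s2
s2 --x--> s4
s4 --x--> s0
s0 --y--> s4
s4 --y--> s0
s0 --x--> s6
s6 --x--> s0
s0 --x--> s6
s6 --y--> s5
s5 --x--> s1
s1 --y--> s2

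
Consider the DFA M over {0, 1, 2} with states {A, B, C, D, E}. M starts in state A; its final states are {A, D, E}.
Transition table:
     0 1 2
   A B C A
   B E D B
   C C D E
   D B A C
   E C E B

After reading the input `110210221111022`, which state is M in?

B

A --1--> C
C --1--> D
D --0--> B
B --2--> B
B --1--> D
D --0--> B
B --2--> B
B --2--> B
B --1--> D
D --1--> A
A --1--> C
C --1--> D
D --0--> B
B --2--> B
B --2--> B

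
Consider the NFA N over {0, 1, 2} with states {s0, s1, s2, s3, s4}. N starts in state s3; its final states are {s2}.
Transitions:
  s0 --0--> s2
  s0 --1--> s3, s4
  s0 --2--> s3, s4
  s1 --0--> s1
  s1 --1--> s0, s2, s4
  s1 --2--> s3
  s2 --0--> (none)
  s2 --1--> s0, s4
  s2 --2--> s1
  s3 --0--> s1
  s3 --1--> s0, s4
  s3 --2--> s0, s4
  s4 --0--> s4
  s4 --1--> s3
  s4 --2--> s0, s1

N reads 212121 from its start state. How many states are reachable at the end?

Start: {s3}
read 2: {s0, s4}
read 1: {s3, s4}
read 2: {s0, s1, s4}
read 1: {s0, s2, s3, s4}
read 2: {s0, s1, s3, s4}
read 1: {s0, s2, s3, s4}
Final reachable set {s0, s2, s3, s4} has 4 states.

4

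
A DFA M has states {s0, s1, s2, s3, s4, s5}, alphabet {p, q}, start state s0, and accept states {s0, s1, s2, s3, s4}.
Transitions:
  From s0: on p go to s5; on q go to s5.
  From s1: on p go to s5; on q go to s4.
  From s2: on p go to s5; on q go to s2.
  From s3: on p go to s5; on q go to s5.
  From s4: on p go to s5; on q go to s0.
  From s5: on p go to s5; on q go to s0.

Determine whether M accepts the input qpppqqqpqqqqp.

rejected

s0 --q--> s5
s5 --p--> s5
s5 --p--> s5
s5 --p--> s5
s5 --q--> s0
s0 --q--> s5
s5 --q--> s0
s0 --p--> s5
s5 --q--> s0
s0 --q--> s5
s5 --q--> s0
s0 --q--> s5
s5 --p--> s5
End in state s5, which is not an accepting state.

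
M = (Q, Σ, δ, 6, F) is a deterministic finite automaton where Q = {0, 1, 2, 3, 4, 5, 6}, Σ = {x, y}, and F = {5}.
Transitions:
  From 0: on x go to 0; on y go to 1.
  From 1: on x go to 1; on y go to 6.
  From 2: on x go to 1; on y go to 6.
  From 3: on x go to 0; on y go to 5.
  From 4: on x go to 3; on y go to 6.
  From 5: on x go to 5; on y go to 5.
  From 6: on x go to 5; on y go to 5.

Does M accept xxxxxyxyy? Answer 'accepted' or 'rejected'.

6 --x--> 5
5 --x--> 5
5 --x--> 5
5 --x--> 5
5 --x--> 5
5 --y--> 5
5 --x--> 5
5 --y--> 5
5 --y--> 5
End in state 5, which is an accepting state.

accepted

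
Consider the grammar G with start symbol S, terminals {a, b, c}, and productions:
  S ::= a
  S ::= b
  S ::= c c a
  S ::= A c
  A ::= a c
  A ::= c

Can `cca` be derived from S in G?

yes

S ⇒ cca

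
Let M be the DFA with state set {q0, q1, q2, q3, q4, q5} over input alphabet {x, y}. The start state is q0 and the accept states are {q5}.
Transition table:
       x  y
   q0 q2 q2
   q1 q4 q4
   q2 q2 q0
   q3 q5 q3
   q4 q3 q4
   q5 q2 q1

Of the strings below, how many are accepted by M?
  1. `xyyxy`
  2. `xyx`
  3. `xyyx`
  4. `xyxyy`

0

`xyyxy`: rejected
`xyx`: rejected
`xyyx`: rejected
`xyxyy`: rejected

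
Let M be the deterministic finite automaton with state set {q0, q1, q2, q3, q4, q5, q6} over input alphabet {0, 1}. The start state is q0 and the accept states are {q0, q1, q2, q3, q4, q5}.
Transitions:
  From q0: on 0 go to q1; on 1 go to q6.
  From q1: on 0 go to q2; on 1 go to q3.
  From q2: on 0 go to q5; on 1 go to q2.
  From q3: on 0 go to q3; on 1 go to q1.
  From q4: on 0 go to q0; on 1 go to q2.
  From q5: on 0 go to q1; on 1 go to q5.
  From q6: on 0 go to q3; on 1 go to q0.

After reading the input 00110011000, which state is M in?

q0 --0--> q1
q1 --0--> q2
q2 --1--> q2
q2 --1--> q2
q2 --0--> q5
q5 --0--> q1
q1 --1--> q3
q3 --1--> q1
q1 --0--> q2
q2 --0--> q5
q5 --0--> q1

q1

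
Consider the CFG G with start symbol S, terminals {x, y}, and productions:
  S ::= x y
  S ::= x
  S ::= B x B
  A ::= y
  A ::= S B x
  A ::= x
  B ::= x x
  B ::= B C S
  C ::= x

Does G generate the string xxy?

no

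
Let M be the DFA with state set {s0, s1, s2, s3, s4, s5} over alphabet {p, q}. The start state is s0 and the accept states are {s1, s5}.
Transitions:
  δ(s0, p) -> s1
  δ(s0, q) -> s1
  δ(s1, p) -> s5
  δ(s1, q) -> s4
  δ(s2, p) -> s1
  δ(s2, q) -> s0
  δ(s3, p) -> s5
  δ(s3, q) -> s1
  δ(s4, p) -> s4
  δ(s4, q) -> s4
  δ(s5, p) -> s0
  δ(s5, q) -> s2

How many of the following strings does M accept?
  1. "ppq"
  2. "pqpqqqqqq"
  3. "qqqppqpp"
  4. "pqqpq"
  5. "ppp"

0

"ppq": rejected
"pqpqqqqqq": rejected
"qqqppqpp": rejected
"pqqpq": rejected
"ppp": rejected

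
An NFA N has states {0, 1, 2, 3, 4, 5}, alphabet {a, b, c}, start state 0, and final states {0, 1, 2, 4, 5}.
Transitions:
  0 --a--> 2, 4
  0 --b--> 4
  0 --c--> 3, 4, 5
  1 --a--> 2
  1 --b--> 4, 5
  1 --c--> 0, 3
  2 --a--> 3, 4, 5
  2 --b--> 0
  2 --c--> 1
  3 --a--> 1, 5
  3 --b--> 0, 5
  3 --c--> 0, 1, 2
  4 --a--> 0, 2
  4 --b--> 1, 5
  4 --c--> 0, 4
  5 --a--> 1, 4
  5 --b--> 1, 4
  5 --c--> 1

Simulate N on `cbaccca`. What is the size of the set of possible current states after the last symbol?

6

Start: {0}
read c: {3, 4, 5}
read b: {0, 1, 4, 5}
read a: {0, 1, 2, 4}
read c: {0, 1, 3, 4, 5}
read c: {0, 1, 2, 3, 4, 5}
read c: {0, 1, 2, 3, 4, 5}
read a: {0, 1, 2, 3, 4, 5}
Final reachable set {0, 1, 2, 3, 4, 5} has 6 states.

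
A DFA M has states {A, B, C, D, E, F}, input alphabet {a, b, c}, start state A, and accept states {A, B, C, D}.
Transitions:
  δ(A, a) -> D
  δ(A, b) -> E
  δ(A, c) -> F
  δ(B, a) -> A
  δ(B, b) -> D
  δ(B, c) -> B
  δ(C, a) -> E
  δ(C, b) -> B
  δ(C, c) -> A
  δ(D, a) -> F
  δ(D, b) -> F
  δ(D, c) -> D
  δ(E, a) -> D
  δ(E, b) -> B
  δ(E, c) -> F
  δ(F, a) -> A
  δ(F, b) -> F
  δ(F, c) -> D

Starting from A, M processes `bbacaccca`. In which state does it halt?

F

A --b--> E
E --b--> B
B --a--> A
A --c--> F
F --a--> A
A --c--> F
F --c--> D
D --c--> D
D --a--> F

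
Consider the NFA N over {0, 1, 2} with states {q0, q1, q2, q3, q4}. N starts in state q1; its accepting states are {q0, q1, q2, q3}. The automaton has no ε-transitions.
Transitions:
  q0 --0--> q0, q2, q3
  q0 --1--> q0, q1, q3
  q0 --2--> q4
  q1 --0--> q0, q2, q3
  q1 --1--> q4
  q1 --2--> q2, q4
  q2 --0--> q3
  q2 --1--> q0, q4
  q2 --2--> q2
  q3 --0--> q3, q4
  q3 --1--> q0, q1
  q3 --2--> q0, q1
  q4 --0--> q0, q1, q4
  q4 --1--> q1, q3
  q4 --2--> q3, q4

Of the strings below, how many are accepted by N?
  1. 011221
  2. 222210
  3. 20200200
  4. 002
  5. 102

011221: accepted
222210: accepted
20200200: accepted
002: accepted
102: accepted

5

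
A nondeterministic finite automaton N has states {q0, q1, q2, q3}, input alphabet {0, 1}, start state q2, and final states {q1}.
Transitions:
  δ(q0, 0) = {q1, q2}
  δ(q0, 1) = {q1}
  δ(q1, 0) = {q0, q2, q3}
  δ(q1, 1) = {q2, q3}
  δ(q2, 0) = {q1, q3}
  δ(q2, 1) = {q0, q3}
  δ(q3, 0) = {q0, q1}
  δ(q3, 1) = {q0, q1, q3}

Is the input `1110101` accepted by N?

Start: {q2}
read 1: {q0, q3}
read 1: {q0, q1, q3}
read 1: {q0, q1, q2, q3}
read 0: {q0, q1, q2, q3}
read 1: {q0, q1, q2, q3}
read 0: {q0, q1, q2, q3}
read 1: {q0, q1, q2, q3}
Reachable ∩ accepting = {q1} — nonempty.

accepted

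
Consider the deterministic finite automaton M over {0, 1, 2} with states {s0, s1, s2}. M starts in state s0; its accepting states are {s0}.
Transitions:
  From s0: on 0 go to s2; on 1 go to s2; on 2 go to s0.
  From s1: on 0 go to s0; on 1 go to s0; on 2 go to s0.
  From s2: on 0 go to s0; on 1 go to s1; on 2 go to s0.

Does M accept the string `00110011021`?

s0 --0--> s2
s2 --0--> s0
s0 --1--> s2
s2 --1--> s1
s1 --0--> s0
s0 --0--> s2
s2 --1--> s1
s1 --1--> s0
s0 --0--> s2
s2 --2--> s0
s0 --1--> s2
End in state s2, which is not an accepting state.

rejected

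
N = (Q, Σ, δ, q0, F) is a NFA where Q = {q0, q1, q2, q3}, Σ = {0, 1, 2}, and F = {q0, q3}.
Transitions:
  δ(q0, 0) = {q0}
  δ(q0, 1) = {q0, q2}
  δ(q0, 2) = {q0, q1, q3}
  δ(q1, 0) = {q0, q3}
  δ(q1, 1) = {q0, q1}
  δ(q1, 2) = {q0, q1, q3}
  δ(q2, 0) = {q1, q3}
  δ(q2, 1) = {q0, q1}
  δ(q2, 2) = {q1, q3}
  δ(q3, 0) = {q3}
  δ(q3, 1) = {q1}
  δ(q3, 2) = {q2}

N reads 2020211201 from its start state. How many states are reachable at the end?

3

Start: {q0}
read 2: {q0, q1, q3}
read 0: {q0, q3}
read 2: {q0, q1, q2, q3}
read 0: {q0, q1, q3}
read 2: {q0, q1, q2, q3}
read 1: {q0, q1, q2}
read 1: {q0, q1, q2}
read 2: {q0, q1, q3}
read 0: {q0, q3}
read 1: {q0, q1, q2}
Final reachable set {q0, q1, q2} has 3 states.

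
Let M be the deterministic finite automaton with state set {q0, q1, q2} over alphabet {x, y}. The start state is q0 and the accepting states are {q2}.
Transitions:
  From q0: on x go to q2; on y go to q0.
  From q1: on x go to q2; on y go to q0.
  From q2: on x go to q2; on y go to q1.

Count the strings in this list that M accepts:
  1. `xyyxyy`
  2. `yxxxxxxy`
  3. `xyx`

`xyyxyy`: rejected
`yxxxxxxy`: rejected
`xyx`: accepted

1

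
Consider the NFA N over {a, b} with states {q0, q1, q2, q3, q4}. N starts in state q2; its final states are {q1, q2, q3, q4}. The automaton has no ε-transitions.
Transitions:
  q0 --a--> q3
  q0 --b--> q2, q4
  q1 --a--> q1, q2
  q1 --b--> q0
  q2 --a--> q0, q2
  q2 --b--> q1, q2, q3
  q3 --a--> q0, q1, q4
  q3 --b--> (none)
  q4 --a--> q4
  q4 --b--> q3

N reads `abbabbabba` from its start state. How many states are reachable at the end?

5

Start: {q2}
read a: {q0, q2}
read b: {q1, q2, q3, q4}
read b: {q0, q1, q2, q3}
read a: {q0, q1, q2, q3, q4}
read b: {q0, q1, q2, q3, q4}
read b: {q0, q1, q2, q3, q4}
read a: {q0, q1, q2, q3, q4}
read b: {q0, q1, q2, q3, q4}
read b: {q0, q1, q2, q3, q4}
read a: {q0, q1, q2, q3, q4}
Final reachable set {q0, q1, q2, q3, q4} has 5 states.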